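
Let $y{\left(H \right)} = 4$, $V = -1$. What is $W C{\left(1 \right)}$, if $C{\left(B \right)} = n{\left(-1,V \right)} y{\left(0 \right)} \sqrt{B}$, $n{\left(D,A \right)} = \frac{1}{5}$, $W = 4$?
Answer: $\frac{16}{5} \approx 3.2$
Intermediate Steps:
$n{\left(D,A \right)} = \frac{1}{5}$
$C{\left(B \right)} = \frac{4 \sqrt{B}}{5}$ ($C{\left(B \right)} = \frac{1}{5} \cdot 4 \sqrt{B} = \frac{4 \sqrt{B}}{5}$)
$W C{\left(1 \right)} = 4 \frac{4 \sqrt{1}}{5} = 4 \cdot \frac{4}{5} \cdot 1 = 4 \cdot \frac{4}{5} = \frac{16}{5}$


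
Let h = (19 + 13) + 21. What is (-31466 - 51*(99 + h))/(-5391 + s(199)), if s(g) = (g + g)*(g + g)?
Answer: -39218/153013 ≈ -0.25631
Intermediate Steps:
h = 53 (h = 32 + 21 = 53)
s(g) = 4*g**2 (s(g) = (2*g)*(2*g) = 4*g**2)
(-31466 - 51*(99 + h))/(-5391 + s(199)) = (-31466 - 51*(99 + 53))/(-5391 + 4*199**2) = (-31466 - 51*152)/(-5391 + 4*39601) = (-31466 - 7752)/(-5391 + 158404) = -39218/153013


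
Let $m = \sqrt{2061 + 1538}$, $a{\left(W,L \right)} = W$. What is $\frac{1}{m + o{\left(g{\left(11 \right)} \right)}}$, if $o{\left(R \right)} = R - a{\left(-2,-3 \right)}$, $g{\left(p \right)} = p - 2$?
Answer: $- \frac{11}{3478} + \frac{\sqrt{3599}}{3478} \approx 0.014086$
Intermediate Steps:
$g{\left(p \right)} = -2 + p$
$o{\left(R \right)} = 2 + R$ ($o{\left(R \right)} = R - -2 = R + 2 = 2 + R$)
$m = \sqrt{3599} \approx 59.992$
$\frac{1}{m + o{\left(g{\left(11 \right)} \right)}} = \frac{1}{\sqrt{3599} + \left(2 + \left(-2 + 11\right)\right)} = \frac{1}{\sqrt{3599} + \left(2 + 9\right)} = \frac{1}{\sqrt{3599} + 11} = \frac{1}{11 + \sqrt{3599}}$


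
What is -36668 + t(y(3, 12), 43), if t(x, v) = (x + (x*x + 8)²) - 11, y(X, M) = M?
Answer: -13563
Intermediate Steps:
t(x, v) = -11 + x + (8 + x²)² (t(x, v) = (x + (x² + 8)²) - 11 = (x + (8 + x²)²) - 11 = -11 + x + (8 + x²)²)
-36668 + t(y(3, 12), 43) = -36668 + (-11 + 12 + (8 + 12²)²) = -36668 + (-11 + 12 + (8 + 144)²) = -36668 + (-11 + 12 + 152²) = -36668 + (-11 + 12 + 23104) = -36668 + 23105 = -13563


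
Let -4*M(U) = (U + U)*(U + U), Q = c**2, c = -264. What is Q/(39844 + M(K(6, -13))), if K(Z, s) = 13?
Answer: 23232/13225 ≈ 1.7567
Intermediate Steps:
Q = 69696 (Q = (-264)**2 = 69696)
M(U) = -U**2 (M(U) = -(U + U)*(U + U)/4 = -2*U*2*U/4 = -U**2)
Q/(39844 + M(K(6, -13))) = 69696/(39844 - 1*13**2) = 69696/(39844 - 1*169) = 69696/(39844 - 169) = 69696/39675 = 69696*(1/39675) = 23232/13225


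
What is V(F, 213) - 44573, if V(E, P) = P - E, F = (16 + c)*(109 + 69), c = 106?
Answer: -66076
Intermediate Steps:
F = 21716 (F = (16 + 106)*(109 + 69) = 122*178 = 21716)
V(F, 213) - 44573 = (213 - 1*21716) - 44573 = (213 - 21716) - 44573 = -21503 - 44573 = -66076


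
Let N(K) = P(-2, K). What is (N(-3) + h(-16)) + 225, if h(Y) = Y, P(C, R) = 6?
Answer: 215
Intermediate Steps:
N(K) = 6
(N(-3) + h(-16)) + 225 = (6 - 16) + 225 = -10 + 225 = 215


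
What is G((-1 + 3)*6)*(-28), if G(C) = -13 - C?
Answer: 700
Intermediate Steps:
G((-1 + 3)*6)*(-28) = (-13 - (-1 + 3)*6)*(-28) = (-13 - 2*6)*(-28) = (-13 - 1*12)*(-28) = (-13 - 12)*(-28) = -25*(-28) = 700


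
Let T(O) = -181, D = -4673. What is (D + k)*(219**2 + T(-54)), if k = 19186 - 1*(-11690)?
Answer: 1251979340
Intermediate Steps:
k = 30876 (k = 19186 + 11690 = 30876)
(D + k)*(219**2 + T(-54)) = (-4673 + 30876)*(219**2 - 181) = 26203*(47961 - 181) = 26203*47780 = 1251979340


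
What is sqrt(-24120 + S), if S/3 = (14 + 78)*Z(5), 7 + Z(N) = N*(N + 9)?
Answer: 6*I*sqrt(187) ≈ 82.049*I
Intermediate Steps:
Z(N) = -7 + N*(9 + N) (Z(N) = -7 + N*(N + 9) = -7 + N*(9 + N))
S = 17388 (S = 3*((14 + 78)*(-7 + 5**2 + 9*5)) = 3*(92*(-7 + 25 + 45)) = 3*(92*63) = 3*5796 = 17388)
sqrt(-24120 + S) = sqrt(-24120 + 17388) = sqrt(-6732) = 6*I*sqrt(187)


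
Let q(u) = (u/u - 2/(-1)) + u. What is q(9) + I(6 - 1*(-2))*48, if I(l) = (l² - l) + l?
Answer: 3084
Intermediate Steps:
I(l) = l²
q(u) = 3 + u (q(u) = (1 - 2*(-1)) + u = (1 + 2) + u = 3 + u)
q(9) + I(6 - 1*(-2))*48 = (3 + 9) + (6 - 1*(-2))²*48 = 12 + (6 + 2)²*48 = 12 + 8²*48 = 12 + 64*48 = 12 + 3072 = 3084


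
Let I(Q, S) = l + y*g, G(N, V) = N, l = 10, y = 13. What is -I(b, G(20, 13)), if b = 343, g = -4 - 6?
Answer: 120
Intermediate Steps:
g = -10
I(Q, S) = -120 (I(Q, S) = 10 + 13*(-10) = 10 - 130 = -120)
-I(b, G(20, 13)) = -1*(-120) = 120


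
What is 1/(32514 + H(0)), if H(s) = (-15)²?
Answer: 1/32739 ≈ 3.0545e-5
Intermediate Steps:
H(s) = 225
1/(32514 + H(0)) = 1/(32514 + 225) = 1/32739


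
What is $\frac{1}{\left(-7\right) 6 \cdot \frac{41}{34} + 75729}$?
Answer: $\frac{17}{1286532} \approx 1.3214 \cdot 10^{-5}$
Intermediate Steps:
$\frac{1}{\left(-7\right) 6 \cdot \frac{41}{34} + 75729} = \frac{1}{- 42 \cdot 41 \cdot \frac{1}{34} + 75729} = \frac{1}{\left(-42\right) \frac{41}{34} + 75729} = \frac{1}{- \frac{861}{17} + 75729} = \frac{1}{\frac{1286532}{17}} = \frac{17}{1286532}$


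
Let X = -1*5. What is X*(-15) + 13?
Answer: 88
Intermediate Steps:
X = -5
X*(-15) + 13 = -5*(-15) + 13 = 75 + 13 = 88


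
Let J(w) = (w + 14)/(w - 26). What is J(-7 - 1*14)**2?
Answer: 49/2209 ≈ 0.022182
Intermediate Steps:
J(w) = (14 + w)/(-26 + w)
J(-7 - 1*14)**2 = ((14 + (-7 - 1*14))/(-26 + (-7 - 1*14)))**2 = ((14 + (-7 - 14))/(-26 + (-7 - 14)))**2 = ((14 - 21)/(-26 - 21))**2 = (-7/(-47))**2 = (-1/47*(-7))**2 = (7/47)**2 = 49/2209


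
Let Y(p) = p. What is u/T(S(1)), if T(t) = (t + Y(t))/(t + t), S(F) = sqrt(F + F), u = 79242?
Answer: 79242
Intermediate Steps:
S(F) = sqrt(2)*sqrt(F) (S(F) = sqrt(2*F) = sqrt(2)*sqrt(F))
T(t) = 1 (T(t) = (t + t)/(t + t) = (2*t)/((2*t)) = (2*t)*(1/(2*t)) = 1)
u/T(S(1)) = 79242/1 = 79242*1 = 79242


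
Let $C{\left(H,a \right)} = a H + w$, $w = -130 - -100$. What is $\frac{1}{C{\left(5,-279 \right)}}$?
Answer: $- \frac{1}{1425} \approx -0.00070175$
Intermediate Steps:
$w = -30$ ($w = -130 + 100 = -30$)
$C{\left(H,a \right)} = -30 + H a$ ($C{\left(H,a \right)} = a H - 30 = H a - 30 = -30 + H a$)
$\frac{1}{C{\left(5,-279 \right)}} = \frac{1}{-30 + 5 \left(-279\right)} = \frac{1}{-30 - 1395} = \frac{1}{-1425} = - \frac{1}{1425}$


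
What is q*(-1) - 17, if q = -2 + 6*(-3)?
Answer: 3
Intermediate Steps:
q = -20 (q = -2 - 18 = -20)
q*(-1) - 17 = -20*(-1) - 17 = 20 - 17 = 3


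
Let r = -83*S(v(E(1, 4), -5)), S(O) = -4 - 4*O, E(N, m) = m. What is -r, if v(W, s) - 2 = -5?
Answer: 664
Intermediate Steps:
v(W, s) = -3 (v(W, s) = 2 - 5 = -3)
r = -664 (r = -83*(-4 - 4*(-3)) = -83*(-4 + 12) = -83*8 = -664)
-r = -1*(-664) = 664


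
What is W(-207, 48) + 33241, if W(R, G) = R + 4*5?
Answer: 33054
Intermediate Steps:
W(R, G) = 20 + R (W(R, G) = R + 20 = 20 + R)
W(-207, 48) + 33241 = (20 - 207) + 33241 = -187 + 33241 = 33054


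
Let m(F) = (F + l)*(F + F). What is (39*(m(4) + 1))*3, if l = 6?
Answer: 9477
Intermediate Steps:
m(F) = 2*F*(6 + F) (m(F) = (F + 6)*(F + F) = (6 + F)*(2*F) = 2*F*(6 + F))
(39*(m(4) + 1))*3 = (39*(2*4*(6 + 4) + 1))*3 = (39*(2*4*10 + 1))*3 = (39*(80 + 1))*3 = (39*81)*3 = 3159*3 = 9477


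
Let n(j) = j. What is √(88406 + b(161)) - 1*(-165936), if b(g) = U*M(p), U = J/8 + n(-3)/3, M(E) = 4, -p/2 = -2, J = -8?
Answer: 165936 + 3*√9822 ≈ 1.6623e+5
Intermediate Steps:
p = 4 (p = -2*(-2) = 4)
U = -2 (U = -8/8 - 3/3 = -8*⅛ - 3*⅓ = -1 - 1 = -2)
b(g) = -8 (b(g) = -2*4 = -8)
√(88406 + b(161)) - 1*(-165936) = √(88406 - 8) - 1*(-165936) = √88398 + 165936 = 3*√9822 + 165936 = 165936 + 3*√9822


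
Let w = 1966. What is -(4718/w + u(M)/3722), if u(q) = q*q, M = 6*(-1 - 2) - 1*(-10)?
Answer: -4421555/1829363 ≈ -2.4170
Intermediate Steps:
M = -8 (M = 6*(-3) + 10 = -18 + 10 = -8)
u(q) = q²
-(4718/w + u(M)/3722) = -(4718/1966 + (-8)²/3722) = -(4718*(1/1966) + 64*(1/3722)) = -(2359/983 + 32/1861) = -1*4421555/1829363 = -4421555/1829363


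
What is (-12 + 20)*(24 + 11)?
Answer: 280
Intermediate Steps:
(-12 + 20)*(24 + 11) = 8*35 = 280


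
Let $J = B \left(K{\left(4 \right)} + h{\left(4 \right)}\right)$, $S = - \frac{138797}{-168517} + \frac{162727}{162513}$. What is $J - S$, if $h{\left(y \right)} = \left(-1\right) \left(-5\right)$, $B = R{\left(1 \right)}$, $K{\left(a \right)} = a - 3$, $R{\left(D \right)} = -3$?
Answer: $- \frac{542930240698}{27386203221} \approx -19.825$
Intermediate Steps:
$K{\left(a \right)} = -3 + a$ ($K{\left(a \right)} = a - 3 = -3 + a$)
$B = -3$
$h{\left(y \right)} = 5$
$S = \frac{49978582720}{27386203221}$ ($S = \left(-138797\right) \left(- \frac{1}{168517}\right) + 162727 \cdot \frac{1}{162513} = \frac{138797}{168517} + \frac{162727}{162513} = \frac{49978582720}{27386203221} \approx 1.825$)
$J = -18$ ($J = - 3 \left(\left(-3 + 4\right) + 5\right) = - 3 \left(1 + 5\right) = \left(-3\right) 6 = -18$)
$J - S = -18 - \frac{49978582720}{27386203221} = - \frac{542930240698}{27386203221}$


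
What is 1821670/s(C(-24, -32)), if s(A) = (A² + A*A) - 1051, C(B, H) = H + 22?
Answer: -1821670/851 ≈ -2140.6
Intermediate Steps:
C(B, H) = 22 + H
s(A) = -1051 + 2*A² (s(A) = (A² + A²) - 1051 = 2*A² - 1051 = -1051 + 2*A²)
1821670/s(C(-24, -32)) = 1821670/(-1051 + 2*(22 - 32)²) = 1821670/(-1051 + 2*(-10)²) = 1821670/(-1051 + 2*100) = 1821670/(-1051 + 200) = 1821670/(-851) = 1821670*(-1/851) = -1821670/851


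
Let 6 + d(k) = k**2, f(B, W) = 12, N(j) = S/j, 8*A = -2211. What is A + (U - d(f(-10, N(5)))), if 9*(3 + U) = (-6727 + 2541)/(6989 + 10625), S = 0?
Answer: -264675901/634104 ≈ -417.40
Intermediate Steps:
A = -2211/8 (A = (1/8)*(-2211) = -2211/8 ≈ -276.38)
N(j) = 0 (N(j) = 0/j = 0)
U = -239882/79263 (U = -3 + ((-6727 + 2541)/(6989 + 10625))/9 = -3 + (-4186/17614)/9 = -3 + (-4186*1/17614)/9 = -3 + (1/9)*(-2093/8807) = -3 - 2093/79263 = -239882/79263 ≈ -3.0264)
d(k) = -6 + k**2
A + (U - d(f(-10, N(5)))) = -2211/8 + (-239882/79263 - (-6 + 12**2)) = -2211/8 + (-239882/79263 - (-6 + 144)) = -2211/8 + (-239882/79263 - 1*138) = -2211/8 + (-239882/79263 - 138) = -2211/8 - 11178176/79263 = -264675901/634104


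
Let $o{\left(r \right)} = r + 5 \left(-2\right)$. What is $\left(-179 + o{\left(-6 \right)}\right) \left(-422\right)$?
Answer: $82290$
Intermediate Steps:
$o{\left(r \right)} = -10 + r$ ($o{\left(r \right)} = r - 10 = -10 + r$)
$\left(-179 + o{\left(-6 \right)}\right) \left(-422\right) = \left(-179 - 16\right) \left(-422\right) = \left(-195\right) \left(-422\right) = 82290$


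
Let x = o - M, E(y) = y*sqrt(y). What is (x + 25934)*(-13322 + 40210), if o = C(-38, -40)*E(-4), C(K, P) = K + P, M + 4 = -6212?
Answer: 864449200 + 16778112*I ≈ 8.6445e+8 + 1.6778e+7*I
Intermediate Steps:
M = -6216 (M = -4 - 6212 = -6216)
E(y) = y**(3/2)
o = 624*I (o = (-38 - 40)*(-4)**(3/2) = -(-624)*I = 624*I ≈ 624.0*I)
x = 6216 + 624*I (x = 624*I - 1*(-6216) = 624*I + 6216 = 6216 + 624*I ≈ 6216.0 + 624.0*I)
(x + 25934)*(-13322 + 40210) = ((6216 + 624*I) + 25934)*(-13322 + 40210) = (32150 + 624*I)*26888 = 864449200 + 16778112*I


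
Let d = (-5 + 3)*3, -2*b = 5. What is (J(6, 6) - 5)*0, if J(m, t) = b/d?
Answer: 0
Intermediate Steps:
b = -5/2 (b = -1/2*5 = -5/2 ≈ -2.5000)
d = -6 (d = -2*3 = -6)
J(m, t) = 5/12 (J(m, t) = -5/2/(-6) = -5/2*(-1/6) = 5/12)
(J(6, 6) - 5)*0 = (5/12 - 5)*0 = -55/12*0 = 0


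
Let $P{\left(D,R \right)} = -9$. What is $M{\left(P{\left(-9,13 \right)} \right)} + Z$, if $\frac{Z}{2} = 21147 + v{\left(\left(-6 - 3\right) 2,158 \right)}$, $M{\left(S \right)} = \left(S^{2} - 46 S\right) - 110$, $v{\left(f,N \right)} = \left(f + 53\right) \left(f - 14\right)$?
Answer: $40439$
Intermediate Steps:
$v{\left(f,N \right)} = \left(-14 + f\right) \left(53 + f\right)$ ($v{\left(f,N \right)} = \left(53 + f\right) \left(-14 + f\right) = \left(-14 + f\right) \left(53 + f\right)$)
$M{\left(S \right)} = -110 + S^{2} - 46 S$
$Z = 40054$ ($Z = 2 \left(21147 + \left(-742 + \left(\left(-6 - 3\right) 2\right)^{2} + 39 \left(-6 - 3\right) 2\right)\right) = 2 \left(21147 + \left(-742 + \left(\left(-9\right) 2\right)^{2} + 39 \left(\left(-9\right) 2\right)\right)\right) = 2 \left(21147 + \left(-742 + \left(-18\right)^{2} + 39 \left(-18\right)\right)\right) = 2 \left(21147 - 1120\right) = 2 \cdot 20027 = 40054$)
$M{\left(P{\left(-9,13 \right)} \right)} + Z = \left(-110 + \left(-9\right)^{2} - -414\right) + 40054 = \left(-110 + 81 + 414\right) + 40054 = 385 + 40054 = 40439$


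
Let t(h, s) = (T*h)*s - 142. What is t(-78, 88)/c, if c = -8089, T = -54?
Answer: -370514/8089 ≈ -45.805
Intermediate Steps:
t(h, s) = -142 - 54*h*s (t(h, s) = (-54*h)*s - 142 = -54*h*s - 142 = -142 - 54*h*s)
t(-78, 88)/c = (-142 - 54*(-78)*88)/(-8089) = (-142 + 370656)*(-1/8089) = 370514*(-1/8089) = -370514/8089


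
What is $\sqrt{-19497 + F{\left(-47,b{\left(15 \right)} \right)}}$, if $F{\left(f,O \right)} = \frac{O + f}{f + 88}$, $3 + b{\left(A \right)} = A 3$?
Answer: $\frac{i \sqrt{32774662}}{41} \approx 139.63 i$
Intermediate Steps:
$b{\left(A \right)} = -3 + 3 A$ ($b{\left(A \right)} = -3 + A 3 = -3 + 3 A$)
$F{\left(f,O \right)} = \frac{O + f}{88 + f}$
$\sqrt{-19497 + F{\left(-47,b{\left(15 \right)} \right)}} = \sqrt{-19497 + \frac{\left(-3 + 3 \cdot 15\right) - 47}{88 - 47}} = \sqrt{-19497 + \frac{\left(-3 + 45\right) - 47}{41}} = \sqrt{-19497 + \frac{42 - 47}{41}} = \sqrt{-19497 + \frac{1}{41} \left(-5\right)} = \sqrt{-19497 - \frac{5}{41}} = \sqrt{- \frac{799382}{41}} = \frac{i \sqrt{32774662}}{41}$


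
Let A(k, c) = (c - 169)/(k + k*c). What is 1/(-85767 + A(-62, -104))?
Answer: -6386/547708335 ≈ -1.1659e-5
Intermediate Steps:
A(k, c) = (-169 + c)/(k + c*k)
1/(-85767 + A(-62, -104)) = 1/(-85767 + (-169 - 104)/((-62)*(1 - 104))) = 1/(-85767 - 1/62*(-273)/(-103)) = 1/(-85767 - 1/62*(-1/103)*(-273)) = 1/(-85767 - 273/6386) = 1/(-547708335/6386) = -6386/547708335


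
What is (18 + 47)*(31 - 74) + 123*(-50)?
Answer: -8945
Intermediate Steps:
(18 + 47)*(31 - 74) + 123*(-50) = 65*(-43) - 6150 = -2795 - 6150 = -8945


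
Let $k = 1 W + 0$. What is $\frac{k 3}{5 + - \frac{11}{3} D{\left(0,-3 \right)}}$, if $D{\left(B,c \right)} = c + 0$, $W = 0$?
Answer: $0$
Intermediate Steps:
$k = 0$ ($k = 1 \cdot 0 + 0 = 0 + 0 = 0$)
$D{\left(B,c \right)} = c$
$\frac{k 3}{5 + - \frac{11}{3} D{\left(0,-3 \right)}} = \frac{0 \cdot 3}{5 + - \frac{11}{3} \left(-3\right)} = \frac{0}{5 + \left(-11\right) \frac{1}{3} \left(-3\right)} = \frac{0}{5 - -11} = \frac{0}{5 + 11} = \frac{0}{16} = 0 \cdot \frac{1}{16} = 0$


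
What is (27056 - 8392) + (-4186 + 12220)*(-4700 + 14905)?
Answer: 82005634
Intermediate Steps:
(27056 - 8392) + (-4186 + 12220)*(-4700 + 14905) = 18664 + 8034*10205 = 18664 + 81986970 = 82005634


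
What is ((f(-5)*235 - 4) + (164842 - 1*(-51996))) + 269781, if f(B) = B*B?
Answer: 492490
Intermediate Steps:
f(B) = B**2
((f(-5)*235 - 4) + (164842 - 1*(-51996))) + 269781 = (((-5)**2*235 - 4) + (164842 - 1*(-51996))) + 269781 = ((25*235 - 4) + (164842 + 51996)) + 269781 = ((5875 - 4) + 216838) + 269781 = (5871 + 216838) + 269781 = 222709 + 269781 = 492490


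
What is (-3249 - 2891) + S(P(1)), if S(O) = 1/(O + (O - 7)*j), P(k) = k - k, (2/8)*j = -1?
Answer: -171919/28 ≈ -6140.0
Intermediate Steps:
j = -4 (j = 4*(-1) = -4)
P(k) = 0
S(O) = 1/(28 - 3*O) (S(O) = 1/(O + (O - 7)*(-4)) = 1/(O + (-7 + O)*(-4)) = 1/(O + (28 - 4*O)) = 1/(28 - 3*O))
(-3249 - 2891) + S(P(1)) = (-3249 - 2891) + 1/(28 - 3*0) = -6140 + 1/(28 + 0) = -6140 + 1/28 = -171919/28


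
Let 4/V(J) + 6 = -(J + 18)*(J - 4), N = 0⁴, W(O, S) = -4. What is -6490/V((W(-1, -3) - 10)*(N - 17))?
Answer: 97203975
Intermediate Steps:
N = 0
V(J) = 4/(-6 - (-4 + J)*(18 + J)) (V(J) = 4/(-6 - (J + 18)*(J - 4)) = 4/(-6 - (18 + J)*(-4 + J)) = 4/(-6 - (-4 + J)*(18 + J)))
-6490/V((W(-1, -3) - 10)*(N - 17)) = -(107085 - 22715*(0 - 17)*(-4 - 10) - 3245*(0 - 17)²*(-4 - 10)²/2) = -6490/((-4/(-66 + (-14*(-17))² + 14*(-14*(-17))))) = -6490/((-4/(-66 + 238² + 14*238))) = -6490/((-4/(-66 + 56644 + 3332))) = -6490/((-4/59910)) = -6490/((-4*1/59910)) = -6490/(-2/29955) = -6490*(-29955/2) = 97203975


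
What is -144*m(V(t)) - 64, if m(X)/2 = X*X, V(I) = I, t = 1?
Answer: -352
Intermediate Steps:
m(X) = 2*X**2 (m(X) = 2*(X*X) = 2*X**2)
-144*m(V(t)) - 64 = -288*1**2 - 64 = -288 - 64 = -352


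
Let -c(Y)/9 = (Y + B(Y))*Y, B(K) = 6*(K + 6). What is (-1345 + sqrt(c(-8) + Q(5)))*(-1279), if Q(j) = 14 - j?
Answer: 1720255 - 3837*I*sqrt(159) ≈ 1.7203e+6 - 48383.0*I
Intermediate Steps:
B(K) = 36 + 6*K (B(K) = 6*(6 + K) = 36 + 6*K)
c(Y) = -9*Y*(36 + 7*Y) (c(Y) = -9*(Y + (36 + 6*Y))*Y = -9*(36 + 7*Y)*Y = -9*Y*(36 + 7*Y))
(-1345 + sqrt(c(-8) + Q(5)))*(-1279) = (-1345 + sqrt(-9*(-8)*(36 + 7*(-8)) + (14 - 1*5)))*(-1279) = (-1345 + sqrt(-9*(-8)*(36 - 56) + (14 - 5)))*(-1279) = (-1345 + sqrt(-9*(-8)*(-20) + 9))*(-1279) = (-1345 + sqrt(-1440 + 9))*(-1279) = (-1345 + sqrt(-1431))*(-1279) = (-1345 + 3*I*sqrt(159))*(-1279) = 1720255 - 3837*I*sqrt(159)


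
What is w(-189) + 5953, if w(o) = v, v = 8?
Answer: 5961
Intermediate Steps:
w(o) = 8
w(-189) + 5953 = 8 + 5953 = 5961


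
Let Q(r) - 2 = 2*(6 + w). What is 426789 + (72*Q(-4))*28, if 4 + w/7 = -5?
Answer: 200997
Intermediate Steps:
w = -63 (w = -28 + 7*(-5) = -28 - 35 = -63)
Q(r) = -112 (Q(r) = 2 + 2*(6 - 63) = 2 + 2*(-57) = 2 - 114 = -112)
426789 + (72*Q(-4))*28 = 426789 + (72*(-112))*28 = 426789 - 8064*28 = 426789 - 225792 = 200997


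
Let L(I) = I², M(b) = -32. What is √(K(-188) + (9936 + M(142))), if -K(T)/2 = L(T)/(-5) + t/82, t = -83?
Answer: √1010433315/205 ≈ 155.06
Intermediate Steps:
K(T) = 83/41 + 2*T²/5 (K(T) = -2*(T²/(-5) - 83/82) = -2*(T²*(-⅕) - 83*1/82) = -2*(-T²/5 - 83/82) = -2*(-83/82 - T²/5) = 83/41 + 2*T²/5)
√(K(-188) + (9936 + M(142))) = √((83/41 + (⅖)*(-188)²) + (9936 - 32)) = √((83/41 + (⅖)*35344) + 9904) = √((83/41 + 70688/5) + 9904) = √(2898623/205 + 9904) = √(4928943/205) = √1010433315/205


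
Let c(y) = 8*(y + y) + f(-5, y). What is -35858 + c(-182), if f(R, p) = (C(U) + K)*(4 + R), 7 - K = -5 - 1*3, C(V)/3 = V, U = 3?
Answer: -38794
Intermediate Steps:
C(V) = 3*V
K = 15 (K = 7 - (-5 - 1*3) = 7 - (-5 - 3) = 7 - 1*(-8) = 7 + 8 = 15)
f(R, p) = 96 + 24*R (f(R, p) = (3*3 + 15)*(4 + R) = (9 + 15)*(4 + R) = 24*(4 + R) = 96 + 24*R)
c(y) = -24 + 16*y (c(y) = 8*(y + y) + (96 + 24*(-5)) = 8*(2*y) + (96 - 120) = 16*y - 24 = -24 + 16*y)
-35858 + c(-182) = -35858 + (-24 + 16*(-182)) = -35858 + (-24 - 2912) = -35858 - 2936 = -38794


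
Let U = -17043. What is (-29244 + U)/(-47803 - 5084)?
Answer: 15429/17629 ≈ 0.87521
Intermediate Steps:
(-29244 + U)/(-47803 - 5084) = (-29244 - 17043)/(-47803 - 5084) = -46287/(-52887) = -46287*(-1/52887) = 15429/17629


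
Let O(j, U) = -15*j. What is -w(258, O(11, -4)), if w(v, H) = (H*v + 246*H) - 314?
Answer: 83474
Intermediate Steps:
w(v, H) = -314 + 246*H + H*v (w(v, H) = (246*H + H*v) - 314 = -314 + 246*H + H*v)
-w(258, O(11, -4)) = -(-314 + 246*(-15*11) - 15*11*258) = -(-314 + 246*(-165) - 165*258) = -(-314 - 40590 - 42570) = -1*(-83474) = 83474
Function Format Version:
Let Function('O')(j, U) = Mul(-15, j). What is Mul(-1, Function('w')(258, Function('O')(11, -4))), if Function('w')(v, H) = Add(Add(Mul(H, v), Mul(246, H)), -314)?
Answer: 83474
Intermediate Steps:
Function('w')(v, H) = Add(-314, Mul(246, H), Mul(H, v)) (Function('w')(v, H) = Add(Add(Mul(246, H), Mul(H, v)), -314) = Add(-314, Mul(246, H), Mul(H, v)))
Mul(-1, Function('w')(258, Function('O')(11, -4))) = Mul(-1, Add(-314, Mul(246, Mul(-15, 11)), Mul(Mul(-15, 11), 258))) = Mul(-1, Add(-314, Mul(246, -165), Mul(-165, 258))) = Mul(-1, Add(-314, -40590, -42570)) = Mul(-1, -83474) = 83474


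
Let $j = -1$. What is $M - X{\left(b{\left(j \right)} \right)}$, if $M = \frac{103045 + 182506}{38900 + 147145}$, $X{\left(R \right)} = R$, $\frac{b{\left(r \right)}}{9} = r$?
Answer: $\frac{1959956}{186045} \approx 10.535$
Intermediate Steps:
$b{\left(r \right)} = 9 r$
$M = \frac{285551}{186045} \approx 1.5348$
$M - X{\left(b{\left(j \right)} \right)} = \frac{285551}{186045} - 9 \left(-1\right) = \frac{285551}{186045} - -9 = \frac{285551}{186045} + 9 = \frac{1959956}{186045}$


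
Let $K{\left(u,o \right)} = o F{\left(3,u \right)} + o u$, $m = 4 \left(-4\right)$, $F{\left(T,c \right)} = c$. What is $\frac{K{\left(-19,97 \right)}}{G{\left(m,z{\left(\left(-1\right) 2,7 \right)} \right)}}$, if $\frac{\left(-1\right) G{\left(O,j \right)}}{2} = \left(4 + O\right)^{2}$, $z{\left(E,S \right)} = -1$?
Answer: $\frac{1843}{144} \approx 12.799$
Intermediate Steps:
$m = -16$
$K{\left(u,o \right)} = 2 o u$ ($K{\left(u,o \right)} = o u + o u = 2 o u$)
$G{\left(O,j \right)} = - 2 \left(4 + O\right)^{2}$
$\frac{K{\left(-19,97 \right)}}{G{\left(m,z{\left(\left(-1\right) 2,7 \right)} \right)}} = \frac{2 \cdot 97 \left(-19\right)}{\left(-2\right) \left(4 - 16\right)^{2}} = - \frac{3686}{\left(-2\right) \left(-12\right)^{2}} = - \frac{3686}{\left(-2\right) 144} = - \frac{3686}{-288} = \left(-3686\right) \left(- \frac{1}{288}\right) = \frac{1843}{144}$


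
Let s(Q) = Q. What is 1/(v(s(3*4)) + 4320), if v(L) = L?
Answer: 1/4332 ≈ 0.00023084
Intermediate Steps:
1/(v(s(3*4)) + 4320) = 1/(3*4 + 4320) = 1/(12 + 4320) = 1/4332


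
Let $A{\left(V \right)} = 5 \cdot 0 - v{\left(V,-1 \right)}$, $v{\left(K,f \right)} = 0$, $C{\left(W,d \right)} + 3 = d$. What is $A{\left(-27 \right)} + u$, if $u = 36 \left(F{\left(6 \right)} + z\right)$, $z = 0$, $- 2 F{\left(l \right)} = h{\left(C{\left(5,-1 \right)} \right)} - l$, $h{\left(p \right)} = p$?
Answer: $180$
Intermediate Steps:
$C{\left(W,d \right)} = -3 + d$
$F{\left(l \right)} = 2 + \frac{l}{2}$ ($F{\left(l \right)} = - \frac{\left(-3 - 1\right) - l}{2} = - \frac{-4 - l}{2} = 2 + \frac{l}{2}$)
$u = 180$ ($u = 36 \left(\left(2 + \frac{1}{2} \cdot 6\right) + 0\right) = 36 \left(\left(2 + 3\right) + 0\right) = 36 \left(5 + 0\right) = 36 \cdot 5 = 180$)
$A{\left(V \right)} = 0$ ($A{\left(V \right)} = 5 \cdot 0 - 0 = 0 + 0 = 0$)
$A{\left(-27 \right)} + u = 0 + 180 = 180$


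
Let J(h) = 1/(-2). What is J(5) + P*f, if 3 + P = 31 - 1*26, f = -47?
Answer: -189/2 ≈ -94.500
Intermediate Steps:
J(h) = -1/2 (J(h) = 1*(-1/2) = -1/2)
P = 2 (P = -3 + (31 - 1*26) = -3 + (31 - 26) = -3 + 5 = 2)
J(5) + P*f = -1/2 + 2*(-47) = -1/2 - 94 = -189/2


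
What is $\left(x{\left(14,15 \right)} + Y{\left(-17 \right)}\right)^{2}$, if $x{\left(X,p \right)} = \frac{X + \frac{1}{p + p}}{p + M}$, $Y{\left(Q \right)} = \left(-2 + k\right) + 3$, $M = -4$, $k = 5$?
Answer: $\frac{5764801}{108900} \approx 52.937$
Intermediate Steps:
$Y{\left(Q \right)} = 6$ ($Y{\left(Q \right)} = \left(-2 + 5\right) + 3 = 3 + 3 = 6$)
$x{\left(X,p \right)} = \frac{X + \frac{1}{2 p}}{-4 + p}$ ($x{\left(X,p \right)} = \frac{X + \frac{1}{p + p}}{p - 4} = \frac{X + \frac{1}{2 p}}{-4 + p}$)
$\left(x{\left(14,15 \right)} + Y{\left(-17 \right)}\right)^{2} = \left(\frac{\frac{1}{2} + 14 \cdot 15}{15 \left(-4 + 15\right)} + 6\right)^{2} = \left(\frac{\frac{1}{2} + 210}{15 \cdot 11} + 6\right)^{2} = \left(\frac{1}{15} \cdot \frac{1}{11} \cdot \frac{421}{2} + 6\right)^{2} = \left(\frac{421}{330} + 6\right)^{2} = \left(\frac{2401}{330}\right)^{2} = \frac{5764801}{108900}$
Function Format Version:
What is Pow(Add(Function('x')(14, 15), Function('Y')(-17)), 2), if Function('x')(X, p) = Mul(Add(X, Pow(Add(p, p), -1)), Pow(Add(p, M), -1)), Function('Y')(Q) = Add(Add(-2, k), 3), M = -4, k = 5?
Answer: Rational(5764801, 108900) ≈ 52.937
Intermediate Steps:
Function('Y')(Q) = 6 (Function('Y')(Q) = Add(Add(-2, 5), 3) = Add(3, 3) = 6)
Function('x')(X, p) = Mul(Pow(Add(-4, p), -1), Add(X, Mul(Rational(1, 2), Pow(p, -1)))) (Function('x')(X, p) = Mul(Add(X, Pow(Add(p, p), -1)), Pow(Add(p, -4), -1)) = Mul(Add(X, Pow(Mul(2, p), -1)), Pow(Add(-4, p), -1)) = Mul(Add(X, Mul(Rational(1, 2), Pow(p, -1))), Pow(Add(-4, p), -1)) = Mul(Pow(Add(-4, p), -1), Add(X, Mul(Rational(1, 2), Pow(p, -1)))))
Pow(Add(Function('x')(14, 15), Function('Y')(-17)), 2) = Pow(Add(Mul(Pow(15, -1), Pow(Add(-4, 15), -1), Add(Rational(1, 2), Mul(14, 15))), 6), 2) = Pow(Add(Mul(Rational(1, 15), Pow(11, -1), Add(Rational(1, 2), 210)), 6), 2) = Pow(Add(Mul(Rational(1, 15), Rational(1, 11), Rational(421, 2)), 6), 2) = Pow(Add(Rational(421, 330), 6), 2) = Pow(Rational(2401, 330), 2) = Rational(5764801, 108900)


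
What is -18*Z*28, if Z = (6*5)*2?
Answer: -30240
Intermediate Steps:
Z = 60 (Z = 30*2 = 60)
-18*Z*28 = -18*60*28 = -1080*28 = -30240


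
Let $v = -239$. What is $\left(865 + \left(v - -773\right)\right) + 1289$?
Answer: $2688$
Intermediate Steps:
$\left(865 + \left(v - -773\right)\right) + 1289 = \left(865 - -534\right) + 1289 = \left(865 + \left(-239 + 773\right)\right) + 1289 = \left(865 + 534\right) + 1289 = 1399 + 1289 = 2688$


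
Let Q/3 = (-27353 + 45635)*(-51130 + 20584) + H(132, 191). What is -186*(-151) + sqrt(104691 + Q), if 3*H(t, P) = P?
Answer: 28086 + I*sqrt(1675221034) ≈ 28086.0 + 40929.0*I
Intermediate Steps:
H(t, P) = P/3
Q = -1675325725 (Q = 3*((-27353 + 45635)*(-51130 + 20584) + (1/3)*191) = 3*(18282*(-30546) + 191/3) = 3*(-558441972 + 191/3) = 3*(-1675325725/3) = -1675325725)
-186*(-151) + sqrt(104691 + Q) = -186*(-151) + sqrt(104691 - 1675325725) = 28086 + sqrt(-1675221034) = 28086 + I*sqrt(1675221034)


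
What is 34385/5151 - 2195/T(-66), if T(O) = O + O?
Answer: 1760585/75548 ≈ 23.304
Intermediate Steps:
T(O) = 2*O
34385/5151 - 2195/T(-66) = 34385/5151 - 2195/(2*(-66)) = 34385*(1/5151) - 2195/(-132) = 34385/5151 - 2195*(-1/132) = 34385/5151 + 2195/132 = 1760585/75548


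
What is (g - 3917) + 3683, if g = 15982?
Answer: 15748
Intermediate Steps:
(g - 3917) + 3683 = (15982 - 3917) + 3683 = 12065 + 3683 = 15748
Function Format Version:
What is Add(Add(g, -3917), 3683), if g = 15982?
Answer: 15748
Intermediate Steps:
Add(Add(g, -3917), 3683) = Add(Add(15982, -3917), 3683) = Add(12065, 3683) = 15748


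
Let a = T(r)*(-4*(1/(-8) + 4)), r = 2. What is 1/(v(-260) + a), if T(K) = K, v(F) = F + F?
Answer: -1/551 ≈ -0.0018149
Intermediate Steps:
v(F) = 2*F
a = -31 (a = 2*(-4*(1/(-8) + 4)) = 2*(-4*(-1/8 + 4)) = 2*(-4*31/8) = 2*(-31/2) = -31)
1/(v(-260) + a) = 1/(2*(-260) - 31) = 1/(-520 - 31) = 1/(-551) = -1/551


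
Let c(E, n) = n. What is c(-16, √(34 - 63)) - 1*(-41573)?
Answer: 41573 + I*√29 ≈ 41573.0 + 5.3852*I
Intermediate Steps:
c(-16, √(34 - 63)) - 1*(-41573) = √(34 - 63) - 1*(-41573) = √(-29) + 41573 = I*√29 + 41573 = 41573 + I*√29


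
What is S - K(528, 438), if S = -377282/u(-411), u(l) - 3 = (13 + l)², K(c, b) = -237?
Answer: 37165177/158407 ≈ 234.62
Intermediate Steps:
u(l) = 3 + (13 + l)²
S = -377282/158407 (S = -377282/(3 + (13 - 411)²) = -377282/(3 + (-398)²) = -377282/(3 + 158404) = -377282/158407 ≈ -2.3817)
S - K(528, 438) = -377282/158407 - 1*(-237) = -377282/158407 + 237 = 37165177/158407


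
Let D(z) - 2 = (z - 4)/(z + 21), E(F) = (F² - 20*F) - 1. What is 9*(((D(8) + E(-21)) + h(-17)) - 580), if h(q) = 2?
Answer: 74160/29 ≈ 2557.2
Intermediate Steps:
E(F) = -1 + F² - 20*F
D(z) = 2 + (-4 + z)/(21 + z) (D(z) = 2 + (z - 4)/(z + 21) = 2 + (-4 + z)/(21 + z))
9*(((D(8) + E(-21)) + h(-17)) - 580) = 9*((((38 + 3*8)/(21 + 8) + (-1 + (-21)² - 20*(-21))) + 2) - 580) = 9*((((38 + 24)/29 + (-1 + 441 + 420)) + 2) - 580) = 9*((((1/29)*62 + 860) + 2) - 580) = 9*(((62/29 + 860) + 2) - 580) = 9*((25002/29 + 2) - 580) = 9*(25060/29 - 580) = 9*(8240/29) = 74160/29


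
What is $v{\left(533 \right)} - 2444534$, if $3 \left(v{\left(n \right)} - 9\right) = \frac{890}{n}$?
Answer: $- \frac{3908794585}{1599} \approx -2.4445 \cdot 10^{6}$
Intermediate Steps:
$v{\left(n \right)} = 9 + \frac{890}{3 n}$ ($v{\left(n \right)} = 9 + \frac{890 \frac{1}{n}}{3} = 9 + \frac{890}{3 n}$)
$v{\left(533 \right)} - 2444534 = \left(9 + \frac{890}{3 \cdot 533}\right) - 2444534 = \left(9 + \frac{890}{3} \cdot \frac{1}{533}\right) - 2444534 = \left(9 + \frac{890}{1599}\right) - 2444534 = \frac{15281}{1599} - 2444534 = - \frac{3908794585}{1599}$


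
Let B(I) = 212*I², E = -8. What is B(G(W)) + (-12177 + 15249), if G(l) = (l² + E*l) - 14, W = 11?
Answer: 79604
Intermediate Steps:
G(l) = -14 + l² - 8*l (G(l) = (l² - 8*l) - 14 = -14 + l² - 8*l)
B(G(W)) + (-12177 + 15249) = 212*(-14 + 11² - 8*11)² + (-12177 + 15249) = 212*(-14 + 121 - 88)² + 3072 = 212*19² + 3072 = 212*361 + 3072 = 76532 + 3072 = 79604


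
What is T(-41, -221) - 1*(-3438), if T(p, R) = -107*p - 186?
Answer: 7639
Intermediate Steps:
T(p, R) = -186 - 107*p
T(-41, -221) - 1*(-3438) = (-186 - 107*(-41)) - 1*(-3438) = (-186 + 4387) + 3438 = 4201 + 3438 = 7639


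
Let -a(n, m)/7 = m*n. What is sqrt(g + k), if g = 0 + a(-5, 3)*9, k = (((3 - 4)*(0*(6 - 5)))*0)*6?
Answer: 3*sqrt(105) ≈ 30.741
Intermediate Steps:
a(n, m) = -7*m*n
k = 0 (k = (-0*0)*6 = (-1*0*0)*6 = (0*0)*6 = 0*6 = 0)
g = 945 (g = 0 - 7*3*(-5)*9 = 0 + 105*9 = 0 + 945 = 945)
sqrt(g + k) = sqrt(945 + 0) = sqrt(945) = 3*sqrt(105)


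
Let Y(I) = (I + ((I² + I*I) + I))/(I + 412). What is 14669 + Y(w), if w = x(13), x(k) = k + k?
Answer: 1071071/73 ≈ 14672.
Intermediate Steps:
x(k) = 2*k
w = 26 (w = 2*13 = 26)
Y(I) = (2*I + 2*I²)/(412 + I) (Y(I) = (I + ((I² + I²) + I))/(412 + I) = (I + (2*I² + I))/(412 + I) = (I + (I + 2*I²))/(412 + I) = (2*I + 2*I²)/(412 + I))
14669 + Y(w) = 14669 + 2*26*(1 + 26)/(412 + 26) = 14669 + 2*26*27/438 = 14669 + 2*26*(1/438)*27 = 14669 + 234/73 = 1071071/73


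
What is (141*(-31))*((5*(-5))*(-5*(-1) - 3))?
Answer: 218550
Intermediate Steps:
(141*(-31))*((5*(-5))*(-5*(-1) - 3)) = -(-109275)*(5 - 3) = -(-109275)*2 = -4371*(-50) = 218550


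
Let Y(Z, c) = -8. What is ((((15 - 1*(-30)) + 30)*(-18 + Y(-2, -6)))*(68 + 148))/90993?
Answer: -140400/30331 ≈ -4.6289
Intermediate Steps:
((((15 - 1*(-30)) + 30)*(-18 + Y(-2, -6)))*(68 + 148))/90993 = ((((15 - 1*(-30)) + 30)*(-18 - 8))*(68 + 148))/90993 = ((((15 + 30) + 30)*(-26))*216)*(1/90993) = (((45 + 30)*(-26))*216)*(1/90993) = ((75*(-26))*216)*(1/90993) = -1950*216*(1/90993) = -421200*1/90993 = -140400/30331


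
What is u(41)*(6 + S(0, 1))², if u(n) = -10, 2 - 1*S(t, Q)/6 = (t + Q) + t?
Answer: -1440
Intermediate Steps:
S(t, Q) = 12 - 12*t - 6*Q (S(t, Q) = 12 - 6*((t + Q) + t) = 12 - 6*((Q + t) + t) = 12 - 6*(Q + 2*t) = 12 + (-12*t - 6*Q) = 12 - 12*t - 6*Q)
u(41)*(6 + S(0, 1))² = -10*(6 + (12 - 12*0 - 6*1))² = -10*(6 + (12 + 0 - 6))² = -10*(6 + 6)² = -10*12² = -10*144 = -1440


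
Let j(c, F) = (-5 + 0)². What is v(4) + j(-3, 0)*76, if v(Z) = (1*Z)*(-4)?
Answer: 1884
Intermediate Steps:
v(Z) = -4*Z (v(Z) = Z*(-4) = -4*Z)
j(c, F) = 25 (j(c, F) = (-5)² = 25)
v(4) + j(-3, 0)*76 = -4*4 + 25*76 = -16 + 1900 = 1884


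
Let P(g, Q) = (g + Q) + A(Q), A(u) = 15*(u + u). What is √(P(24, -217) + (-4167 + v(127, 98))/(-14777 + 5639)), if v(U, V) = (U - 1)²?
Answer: I*√62203100086/3046 ≈ 81.88*I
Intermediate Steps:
v(U, V) = (-1 + U)²
A(u) = 30*u (A(u) = 15*(2*u) = 30*u)
P(g, Q) = g + 31*Q (P(g, Q) = (g + Q) + 30*Q = (Q + g) + 30*Q = g + 31*Q)
√(P(24, -217) + (-4167 + v(127, 98))/(-14777 + 5639)) = √((24 + 31*(-217)) + (-4167 + (-1 + 127)²)/(-14777 + 5639)) = √((24 - 6727) + (-4167 + 126²)/(-9138)) = √(-6703 + (-4167 + 15876)*(-1/9138)) = √(-6703 + 11709*(-1/9138)) = √(-6703 - 3903/3046) = √(-20421241/3046) = I*√62203100086/3046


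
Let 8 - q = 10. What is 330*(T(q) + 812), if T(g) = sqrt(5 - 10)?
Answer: 267960 + 330*I*sqrt(5) ≈ 2.6796e+5 + 737.9*I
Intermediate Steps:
q = -2 (q = 8 - 1*10 = 8 - 10 = -2)
T(g) = I*sqrt(5) (T(g) = sqrt(-5) = I*sqrt(5))
330*(T(q) + 812) = 330*(I*sqrt(5) + 812) = 330*(812 + I*sqrt(5)) = 267960 + 330*I*sqrt(5)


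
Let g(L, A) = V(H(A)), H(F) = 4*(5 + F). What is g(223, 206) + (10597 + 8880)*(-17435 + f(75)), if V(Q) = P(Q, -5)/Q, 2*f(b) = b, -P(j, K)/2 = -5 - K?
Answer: -677702215/2 ≈ -3.3885e+8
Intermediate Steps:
P(j, K) = 10 + 2*K (P(j, K) = -2*(-5 - K) = 10 + 2*K)
H(F) = 20 + 4*F
f(b) = b/2
V(Q) = 0 (V(Q) = (10 + 2*(-5))/Q = (10 - 10)/Q = 0/Q = 0)
g(L, A) = 0
g(223, 206) + (10597 + 8880)*(-17435 + f(75)) = 0 + (10597 + 8880)*(-17435 + (1/2)*75) = 0 + 19477*(-17435 + 75/2) = 0 + 19477*(-34795/2) = 0 - 677702215/2 = -677702215/2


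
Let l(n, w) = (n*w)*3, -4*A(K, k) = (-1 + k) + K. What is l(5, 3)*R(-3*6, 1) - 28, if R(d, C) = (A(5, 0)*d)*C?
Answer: 782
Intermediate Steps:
A(K, k) = 1/4 - K/4 - k/4 (A(K, k) = -((-1 + k) + K)/4 = -(-1 + K + k)/4 = 1/4 - K/4 - k/4)
l(n, w) = 3*n*w
R(d, C) = -C*d (R(d, C) = ((1/4 - 1/4*5 - 1/4*0)*d)*C = ((1/4 - 5/4 + 0)*d)*C = (-d)*C = -C*d)
l(5, 3)*R(-3*6, 1) - 28 = (3*5*3)*(-1*1*(-3*6)) - 28 = 45*(-1*1*(-18)) - 28 = 45*18 - 28 = 810 - 28 = 782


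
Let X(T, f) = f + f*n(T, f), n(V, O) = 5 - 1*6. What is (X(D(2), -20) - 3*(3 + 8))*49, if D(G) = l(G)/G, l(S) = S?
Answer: -1617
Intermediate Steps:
n(V, O) = -1 (n(V, O) = 5 - 6 = -1)
D(G) = 1 (D(G) = G/G = 1)
X(T, f) = 0 (X(T, f) = f + f*(-1) = f - f = 0)
(X(D(2), -20) - 3*(3 + 8))*49 = (0 - 3*(3 + 8))*49 = (0 - 3*11)*49 = (0 - 33)*49 = -33*49 = -1617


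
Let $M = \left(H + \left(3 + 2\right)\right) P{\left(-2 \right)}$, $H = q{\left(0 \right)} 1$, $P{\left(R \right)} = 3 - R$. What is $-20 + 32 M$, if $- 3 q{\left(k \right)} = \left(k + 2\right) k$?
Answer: $780$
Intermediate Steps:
$q{\left(k \right)} = - \frac{k \left(2 + k\right)}{3}$ ($q{\left(k \right)} = - \frac{\left(k + 2\right) k}{3} = - \frac{\left(2 + k\right) k}{3} = - \frac{k \left(2 + k\right)}{3}$)
$H = 0$ ($H = \left(- \frac{1}{3}\right) 0 \left(2 + 0\right) 1 = \left(- \frac{1}{3}\right) 0 \cdot 2 \cdot 1 = 0 \cdot 1 = 0$)
$M = 25$ ($M = \left(0 + \left(3 + 2\right)\right) \left(3 - -2\right) = \left(0 + 5\right) \left(3 + 2\right) = 5 \cdot 5 = 25$)
$-20 + 32 M = -20 + 32 \cdot 25 = -20 + 800 = 780$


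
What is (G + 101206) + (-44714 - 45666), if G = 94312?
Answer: 105138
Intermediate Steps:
(G + 101206) + (-44714 - 45666) = (94312 + 101206) + (-44714 - 45666) = 195518 - 90380 = 105138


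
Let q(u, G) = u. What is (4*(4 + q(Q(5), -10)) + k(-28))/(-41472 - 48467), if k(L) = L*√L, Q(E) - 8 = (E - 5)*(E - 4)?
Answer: -48/89939 + 56*I*√7/89939 ≈ -0.0005337 + 0.0016474*I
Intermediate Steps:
Q(E) = 8 + (-5 + E)*(-4 + E) (Q(E) = 8 + (E - 5)*(E - 4) = 8 + (-5 + E)*(-4 + E))
k(L) = L^(3/2)
(4*(4 + q(Q(5), -10)) + k(-28))/(-41472 - 48467) = (4*(4 + (28 + 5² - 9*5)) + (-28)^(3/2))/(-41472 - 48467) = (4*(4 + (28 + 25 - 45)) - 56*I*√7)/(-89939) = (4*(4 + 8) - 56*I*√7)*(-1/89939) = (4*12 - 56*I*√7)*(-1/89939) = (48 - 56*I*√7)*(-1/89939) = -48/89939 + 56*I*√7/89939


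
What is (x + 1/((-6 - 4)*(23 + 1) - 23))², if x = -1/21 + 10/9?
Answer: 308283364/274531761 ≈ 1.1229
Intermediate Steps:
x = 67/63 (x = -1*1/21 + 10*(⅑) = -1/21 + 10/9 = 67/63 ≈ 1.0635)
(x + 1/((-6 - 4)*(23 + 1) - 23))² = (67/63 + 1/((-6 - 4)*(23 + 1) - 23))² = (67/63 + 1/(-10*24 - 23))² = (67/63 + 1/(-240 - 23))² = (67/63 + 1/(-263))² = (67/63 - 1/263)² = (17558/16569)² = 308283364/274531761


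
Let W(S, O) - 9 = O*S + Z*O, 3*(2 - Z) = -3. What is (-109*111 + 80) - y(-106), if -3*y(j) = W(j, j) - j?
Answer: -25024/3 ≈ -8341.3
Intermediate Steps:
Z = 3 (Z = 2 - 1/3*(-3) = 2 + 1 = 3)
W(S, O) = 9 + 3*O + O*S (W(S, O) = 9 + (O*S + 3*O) = 9 + (3*O + O*S) = 9 + 3*O + O*S)
y(j) = -3 - 2*j/3 - j**2/3 (y(j) = -((9 + 3*j + j*j) - j)/3 = -((9 + 3*j + j**2) - j)/3 = -((9 + j**2 + 3*j) - j)/3 = -(9 + j**2 + 2*j)/3 = -3 - 2*j/3 - j**2/3)
(-109*111 + 80) - y(-106) = (-109*111 + 80) - (-3 - 2/3*(-106) - 1/3*(-106)**2) = (-12099 + 80) - (-3 + 212/3 - 1/3*11236) = -12019 - (-3 + 212/3 - 11236/3) = -12019 - 1*(-11033/3) = -12019 + 11033/3 = -25024/3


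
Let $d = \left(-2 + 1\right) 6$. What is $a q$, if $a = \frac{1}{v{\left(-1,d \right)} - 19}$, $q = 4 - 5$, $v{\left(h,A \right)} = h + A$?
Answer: $\frac{1}{26} \approx 0.038462$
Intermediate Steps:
$d = -6$ ($d = \left(-1\right) 6 = -6$)
$v{\left(h,A \right)} = A + h$
$q = -1$
$a = - \frac{1}{26}$ ($a = \frac{1}{\left(-6 - 1\right) - 19} = \frac{1}{-7 - 19} = \frac{1}{-26} = - \frac{1}{26} \approx -0.038462$)
$a q = \left(- \frac{1}{26}\right) \left(-1\right) = \frac{1}{26}$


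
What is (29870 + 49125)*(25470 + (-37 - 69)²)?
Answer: 2899590470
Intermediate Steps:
(29870 + 49125)*(25470 + (-37 - 69)²) = 78995*(25470 + (-106)²) = 78995*(25470 + 11236) = 78995*36706 = 2899590470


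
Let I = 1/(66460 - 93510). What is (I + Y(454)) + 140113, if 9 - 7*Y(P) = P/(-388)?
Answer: 1286737574748/9183475 ≈ 1.4011e+5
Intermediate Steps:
Y(P) = 9/7 + P/2716 (Y(P) = 9/7 - P/(7*(-388)) = 9/7 - P*(-1)/(7*388) = 9/7 - (-1)*P/2716 = 9/7 + P/2716)
I = -1/27050 (I = 1/(-27050) = -1/27050 ≈ -3.6969e-5)
(I + Y(454)) + 140113 = (-1/27050 + (9/7 + (1/2716)*454)) + 140113 = (-1/27050 + (9/7 + 227/1358)) + 140113 = (-1/27050 + 1973/1358) + 140113 = 13342073/9183475 + 140113 = 1286737574748/9183475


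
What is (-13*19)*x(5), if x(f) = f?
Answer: -1235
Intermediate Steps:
(-13*19)*x(5) = -13*19*5 = -247*5 = -1235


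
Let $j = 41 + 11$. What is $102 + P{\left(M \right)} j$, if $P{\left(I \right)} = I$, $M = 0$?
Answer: $102$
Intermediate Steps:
$j = 52$
$102 + P{\left(M \right)} j = 102 + 0 \cdot 52 = 102 + 0 = 102$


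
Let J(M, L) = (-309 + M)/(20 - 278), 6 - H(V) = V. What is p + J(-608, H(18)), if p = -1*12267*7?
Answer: -22153285/258 ≈ -85866.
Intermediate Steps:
H(V) = 6 - V
J(M, L) = 103/86 - M/258 (J(M, L) = (-309 + M)/(-258) = (-309 + M)*(-1/258) = 103/86 - M/258)
p = -85869 (p = -12267*7 = -85869)
p + J(-608, H(18)) = -85869 + (103/86 - 1/258*(-608)) = -85869 + (103/86 + 304/129) = -85869 + 917/258 = -22153285/258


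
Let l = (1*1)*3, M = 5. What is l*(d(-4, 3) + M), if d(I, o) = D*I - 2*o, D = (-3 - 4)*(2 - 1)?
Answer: 81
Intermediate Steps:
D = -7 (D = -7*1 = -7)
l = 3 (l = 1*3 = 3)
d(I, o) = -7*I - 2*o
l*(d(-4, 3) + M) = 3*((-7*(-4) - 2*3) + 5) = 3*((28 - 6) + 5) = 3*(22 + 5) = 3*27 = 81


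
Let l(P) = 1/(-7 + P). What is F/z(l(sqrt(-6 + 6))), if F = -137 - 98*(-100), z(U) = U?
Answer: -67641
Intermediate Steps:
F = 9663 (F = -137 + 9800 = 9663)
F/z(l(sqrt(-6 + 6))) = 9663/(1/(-7 + sqrt(-6 + 6))) = 9663/(1/(-7 + sqrt(0))) = 9663/(1/(-7 + 0)) = 9663/(1/(-7)) = 9663/(-1/7) = 9663*(-7) = -67641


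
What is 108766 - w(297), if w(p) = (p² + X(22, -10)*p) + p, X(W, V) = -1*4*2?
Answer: 22636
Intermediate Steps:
X(W, V) = -8 (X(W, V) = -4*2 = -8)
w(p) = p² - 7*p (w(p) = (p² - 8*p) + p = p² - 7*p)
108766 - w(297) = 108766 - 297*(-7 + 297) = 108766 - 297*290 = 108766 - 1*86130 = 108766 - 86130 = 22636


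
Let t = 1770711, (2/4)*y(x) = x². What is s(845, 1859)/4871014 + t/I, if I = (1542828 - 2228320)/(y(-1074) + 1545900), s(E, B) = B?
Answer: -8307864380679232795/834760282222 ≈ -9.9524e+6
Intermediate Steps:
y(x) = 2*x²
I = -171373/963213 (I = (1542828 - 2228320)/(2*(-1074)² + 1545900) = -685492/(2*1153476 + 1545900) = -685492/(2306952 + 1545900) = -685492/3852852 = -685492*1/3852852 = -171373/963213 ≈ -0.17792)
s(845, 1859)/4871014 + t/I = 1859/4871014 + 1770711/(-171373/963213) = 1859*(1/4871014) + 1770711*(-963213/171373) = 1859/4871014 - 1705571854443/171373 = -8307864380679232795/834760282222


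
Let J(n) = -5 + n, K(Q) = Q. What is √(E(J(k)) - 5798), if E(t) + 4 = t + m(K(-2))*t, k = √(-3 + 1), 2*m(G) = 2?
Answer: √(-5812 + 2*I*√2) ≈ 0.0185 + 76.236*I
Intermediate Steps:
m(G) = 1 (m(G) = (½)*2 = 1)
k = I*√2 (k = √(-2) = I*√2 ≈ 1.4142*I)
E(t) = -4 + 2*t (E(t) = -4 + (t + 1*t) = -4 + (t + t) = -4 + 2*t)
√(E(J(k)) - 5798) = √((-4 + 2*(-5 + I*√2)) - 5798) = √((-4 + (-10 + 2*I*√2)) - 5798) = √((-14 + 2*I*√2) - 5798) = √(-5812 + 2*I*√2)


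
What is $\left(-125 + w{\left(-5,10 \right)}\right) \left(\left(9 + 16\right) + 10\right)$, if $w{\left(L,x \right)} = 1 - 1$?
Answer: $-4375$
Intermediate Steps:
$w{\left(L,x \right)} = 0$ ($w{\left(L,x \right)} = 1 - 1 = 0$)
$\left(-125 + w{\left(-5,10 \right)}\right) \left(\left(9 + 16\right) + 10\right) = \left(-125 + 0\right) \left(\left(9 + 16\right) + 10\right) = - 125 \left(25 + 10\right) = \left(-125\right) 35 = -4375$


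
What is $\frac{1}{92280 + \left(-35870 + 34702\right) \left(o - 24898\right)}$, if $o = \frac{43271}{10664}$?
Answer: $\frac{1333}{38881483386} \approx 3.4284 \cdot 10^{-8}$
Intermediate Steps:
$o = \frac{43271}{10664}$ ($o = 43271 \cdot \frac{1}{10664} = \frac{43271}{10664} \approx 4.0577$)
$\frac{1}{92280 + \left(-35870 + 34702\right) \left(o - 24898\right)} = \frac{1}{92280 + \left(-35870 + 34702\right) \left(\frac{43271}{10664} - 24898\right)} = \frac{1}{92280 - - \frac{38758474146}{1333}} = \frac{1}{92280 + \frac{38758474146}{1333}} = \frac{1}{\frac{38881483386}{1333}} = \frac{1333}{38881483386}$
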